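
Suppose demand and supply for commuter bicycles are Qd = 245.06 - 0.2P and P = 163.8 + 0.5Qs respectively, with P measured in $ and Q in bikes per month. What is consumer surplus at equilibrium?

Solving each curve for Q: Qs = -327.6 + 2P.
The market clears where 245.06 - 0.2P = -327.6 + 2P. Rearranging, 2.2P = 572.66, hence P* = 260.3.
Then Q* = 245.06 - 0.2(260.3) = 193.
Demand choke price (Qd = 0): P = 245.06/0.2 = 1225.3. Consumer surplus = ½ × (1225.3 - 260.3) × 193 = 93122.5.

Consumer surplus = 93122.5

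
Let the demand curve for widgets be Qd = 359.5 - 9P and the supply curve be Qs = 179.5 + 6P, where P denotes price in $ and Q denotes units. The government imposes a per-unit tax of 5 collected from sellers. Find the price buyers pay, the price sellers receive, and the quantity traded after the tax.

P_b = 14, P_s = 9, Q = 233.5

Sellers keep P_s = P_b - 5 per unit, so supply in terms of the buyer price is Qs = 149.5 + 6P_b.
Market clearing requires 359.5 - 9P_b = 149.5 + 6P_b; hence 210 = 15P_b and P_b = 14.
Then P_s = 14 - 5 = 9 and Q = 359.5 - 9(14) = 233.5.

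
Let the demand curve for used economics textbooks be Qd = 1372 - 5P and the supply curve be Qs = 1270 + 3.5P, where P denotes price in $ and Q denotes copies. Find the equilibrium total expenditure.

At equilibrium Qd = Qs, so 1372 - 5P = 1270 + 3.5P; collecting terms, 102 = 8.5P and P* = 12.
From the demand curve, Q* = 1372 - 5(12) = 1312.
Total expenditure = P* × Q* = 12 × 1312 = 15744.

Total expenditure = 15744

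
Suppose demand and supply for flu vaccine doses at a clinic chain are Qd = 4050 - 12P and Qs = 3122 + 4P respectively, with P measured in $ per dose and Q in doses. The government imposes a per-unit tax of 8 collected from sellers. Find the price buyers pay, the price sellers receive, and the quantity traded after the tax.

With a tax of 8 on sellers, they supply based on the net price P_s = P_b - 8, so Qs = 3090 + 4P_b.
Equate demand and the shifted supply: 4050 - 12P_b = 3090 + 4P_b, giving 16P_b = 960, so P_b = 60.
So P_s = 52 and the quantity traded is Q = 4050 - 12(60) = 3330.

P_b = 60, P_s = 52, Q = 3330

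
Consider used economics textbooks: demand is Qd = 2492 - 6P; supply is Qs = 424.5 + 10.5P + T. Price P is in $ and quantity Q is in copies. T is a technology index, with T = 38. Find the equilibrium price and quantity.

P* = 123, Q* = 1754

With T = 38, supply is Qs = 462.5 + 10.5P.
At equilibrium Qd = Qs, so 2492 - 6P = 462.5 + 10.5P; collecting terms, 2029.5 = 16.5P and P* = 123.
Then Q* = 2492 - 6(123) = 1754.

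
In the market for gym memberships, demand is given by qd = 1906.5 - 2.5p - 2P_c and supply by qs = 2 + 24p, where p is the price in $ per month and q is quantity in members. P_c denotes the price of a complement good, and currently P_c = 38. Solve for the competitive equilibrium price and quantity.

With P_c = 38, demand is qd = 1830.5 - 2.5p.
At equilibrium qd = qs, so 1830.5 - 2.5p = 2 + 24p; collecting terms, 1828.5 = 26.5p and p* = 69.
Then q* = 1830.5 - 2.5(69) = 1658.

p* = 69, q* = 1658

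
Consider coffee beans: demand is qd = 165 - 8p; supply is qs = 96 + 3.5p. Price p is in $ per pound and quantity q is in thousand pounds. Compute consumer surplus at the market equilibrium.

Consumer surplus = 855.5625

Equating demand and supply, 165 - 8p = 96 + 3.5p gives 11.5p = 69, so p* = 6.
Plugging p* into demand: q* = 165 - 8(6) = 117.
Demand choke price (qd = 0): p = 165/8 = 20.625. Consumer surplus = ½ × (20.625 - 6) × 117 = 855.5625.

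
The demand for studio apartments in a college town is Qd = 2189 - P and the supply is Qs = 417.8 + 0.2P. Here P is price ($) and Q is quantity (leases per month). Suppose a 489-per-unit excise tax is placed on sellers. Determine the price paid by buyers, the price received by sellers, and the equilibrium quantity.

P_b = 1557.5, P_s = 1068.5, Q = 631.5

Sellers keep P_s = P_b - 489 per unit, so supply in terms of the buyer price is Qs = 320 + 0.2P_b.
Equate demand and the shifted supply: 2189 - P_b = 320 + 0.2P_b, giving 1.2P_b = 1869, so P_b = 1557.5.
So P_s = 1068.5 and the quantity traded is Q = 2189 - 1557.5 = 631.5.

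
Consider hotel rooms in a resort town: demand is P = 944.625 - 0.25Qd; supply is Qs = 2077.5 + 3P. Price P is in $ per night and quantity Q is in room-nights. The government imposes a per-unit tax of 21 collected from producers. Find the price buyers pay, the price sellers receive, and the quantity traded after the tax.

Inverting to quantity form: Qd = 3778.5 - 4P.
With a tax of 21 on producers, they supply based on the net price P_s = P_b - 21, so Qs = 2014.5 + 3P_b.
Equate demand and the shifted supply: 3778.5 - 4P_b = 2014.5 + 3P_b, giving 7P_b = 1764, so P_b = 252.
So P_s = 231 and the quantity traded is Q = 3778.5 - 4(252) = 2770.5.

P_b = 252, P_s = 231, Q = 2770.5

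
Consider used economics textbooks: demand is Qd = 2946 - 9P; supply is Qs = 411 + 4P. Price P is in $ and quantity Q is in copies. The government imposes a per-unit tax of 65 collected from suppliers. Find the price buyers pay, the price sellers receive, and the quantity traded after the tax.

Suppliers keep P_s = P_b - 65 per unit, so supply in terms of the buyer price is Qs = 151 + 4P_b.
Market clearing requires 2946 - 9P_b = 151 + 4P_b; hence 2795 = 13P_b and P_b = 215.
So P_s = 150 and the quantity traded is Q = 2946 - 9(215) = 1011.

P_b = 215, P_s = 150, Q = 1011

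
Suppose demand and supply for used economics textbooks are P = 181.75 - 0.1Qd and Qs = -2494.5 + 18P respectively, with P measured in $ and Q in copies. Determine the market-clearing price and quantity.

Solving each curve for Q: Qd = 1817.5 - 10P.
At equilibrium Qd = Qs, so 1817.5 - 10P = -2494.5 + 18P; collecting terms, 4312 = 28P and P* = 154.
From the demand curve, Q* = 1817.5 - 10(154) = 277.5.

P* = 154, Q* = 277.5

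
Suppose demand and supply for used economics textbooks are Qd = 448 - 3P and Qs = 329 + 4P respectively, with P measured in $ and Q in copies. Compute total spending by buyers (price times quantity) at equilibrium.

The market clears where 448 - 3P = 329 + 4P. Rearranging, 7P = 119, hence P* = 17.
Plugging P* into demand: Q* = 448 - 3(17) = 397.
Total spending by buyers = P* × Q* = 17 × 397 = 6749.

Total spending by buyers = 6749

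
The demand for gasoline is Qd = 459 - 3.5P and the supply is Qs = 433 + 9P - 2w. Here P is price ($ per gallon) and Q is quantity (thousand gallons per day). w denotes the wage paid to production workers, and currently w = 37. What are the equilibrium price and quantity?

With w = 37, supply is Qs = 359 + 9P.
Set Qd = Qs: 459 - 3.5P = 359 + 9P, so 100 = 12.5P and P* = 8.
Then Q* = 459 - 3.5(8) = 431.

P* = 8, Q* = 431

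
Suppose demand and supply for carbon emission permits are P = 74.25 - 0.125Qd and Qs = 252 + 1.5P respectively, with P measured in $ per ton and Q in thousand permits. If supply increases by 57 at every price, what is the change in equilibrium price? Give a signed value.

ΔP = -6

In direct form, Qd = 594 - 8P.
Equating demand and supply, 594 - 8P = 252 + 1.5P gives 9.5P = 342, so P* = 36.
Substitute back: Q* = 594 - 8(36) = 306.
After the shift, supply is Qs = 309 + 1.5P.
New equilibrium: 285 = 9.5P, so P = 30 and Q = 354.
ΔP = 30 - 36 = -6.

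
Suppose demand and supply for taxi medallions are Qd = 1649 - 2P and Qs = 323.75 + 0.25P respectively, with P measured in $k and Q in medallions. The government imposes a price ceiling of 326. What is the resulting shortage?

Shortage = 591.75

Evaluating both curves at the ceiling price 326 gives Qd = 997, Qs = 405.25.
Shortage = Qd - Qs = 997 - 405.25 = 591.75.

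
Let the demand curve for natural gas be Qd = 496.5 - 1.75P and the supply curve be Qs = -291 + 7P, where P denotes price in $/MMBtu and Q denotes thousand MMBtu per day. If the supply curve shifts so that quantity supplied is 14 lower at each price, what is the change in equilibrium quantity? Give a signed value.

ΔQ = -2.8

Set Qd = Qs: 496.5 - 1.75P = -291 + 7P, so 787.5 = 8.75P and P* = 90.
Plugging P* into demand: Q* = 496.5 - 1.75(90) = 339.
After the shift, supply is Qs = -305 + 7P.
New equilibrium: 801.5 = 8.75P, so P = 91.6 and Q = 336.2.
ΔQ = 336.2 - 339 = -2.8.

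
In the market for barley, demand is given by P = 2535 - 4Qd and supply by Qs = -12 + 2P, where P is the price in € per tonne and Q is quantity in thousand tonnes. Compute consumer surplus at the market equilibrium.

Consumer surplus = 631688

Solving each curve for Q: Qd = 633.75 - 0.25P.
Set Qd = Qs: 633.75 - 0.25P = -12 + 2P, so 645.75 = 2.25P and P* = 287.
Substitute back: Q* = 633.75 - 0.25(287) = 562.
Demand choke price (Qd = 0): P = 633.75/0.25 = 2535. Consumer surplus = ½ × (2535 - 287) × 562 = 631688.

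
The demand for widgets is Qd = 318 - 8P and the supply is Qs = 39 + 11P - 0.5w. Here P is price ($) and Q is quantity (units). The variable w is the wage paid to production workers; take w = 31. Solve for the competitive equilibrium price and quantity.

With w = 31, supply is Qs = 23.5 + 11P.
At equilibrium Qd = Qs, so 318 - 8P = 23.5 + 11P; collecting terms, 294.5 = 19P and P* = 15.5.
Substitute back: Q* = 318 - 8(15.5) = 194.

P* = 15.5, Q* = 194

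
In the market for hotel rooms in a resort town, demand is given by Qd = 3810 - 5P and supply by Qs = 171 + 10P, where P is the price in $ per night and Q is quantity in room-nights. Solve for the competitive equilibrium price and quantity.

P* = 242.6, Q* = 2597

The market clears where 3810 - 5P = 171 + 10P. Rearranging, 15P = 3639, hence P* = 242.6.
From the demand curve, Q* = 3810 - 5(242.6) = 2597.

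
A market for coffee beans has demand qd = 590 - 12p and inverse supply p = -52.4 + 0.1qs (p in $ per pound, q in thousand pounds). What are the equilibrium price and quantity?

p* = 3, q* = 554

Rewriting in direct form: qs = 524 + 10p.
Equating demand and supply, 590 - 12p = 524 + 10p gives 22p = 66, so p* = 3.
Then q* = 590 - 12(3) = 554.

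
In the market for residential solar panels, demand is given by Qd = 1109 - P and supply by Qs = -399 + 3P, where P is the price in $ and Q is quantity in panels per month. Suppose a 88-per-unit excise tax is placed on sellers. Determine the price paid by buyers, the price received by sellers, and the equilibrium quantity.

With a tax of 88 on sellers, they supply based on the net price P_s = P_b - 88, so Qs = -663 + 3P_b.
Market clearing requires 1109 - P_b = -663 + 3P_b; hence 1772 = 4P_b and P_b = 443.
So P_s = 355 and the quantity traded is Q = 1109 - 443 = 666.

P_b = 443, P_s = 355, Q = 666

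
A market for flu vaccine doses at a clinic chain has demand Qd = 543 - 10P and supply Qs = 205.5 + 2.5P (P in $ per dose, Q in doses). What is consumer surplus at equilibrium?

Consumer surplus = 3726.45

The market clears where 543 - 10P = 205.5 + 2.5P. Rearranging, 12.5P = 337.5, hence P* = 27.
From the demand curve, Q* = 543 - 10(27) = 273.
Demand choke price (Qd = 0): P = 543/10 = 54.3. Consumer surplus = ½ × (54.3 - 27) × 273 = 3726.45.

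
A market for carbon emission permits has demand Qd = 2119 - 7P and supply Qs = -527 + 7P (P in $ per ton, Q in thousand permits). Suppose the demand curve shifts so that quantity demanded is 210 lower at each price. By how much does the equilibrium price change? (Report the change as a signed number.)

Equating demand and supply, 2119 - 7P = -527 + 7P gives 14P = 2646, so P* = 189.
Then Q* = 2119 - 7(189) = 796.
After the shift, demand is Qd = 1909 - 7P.
The new intersection has 2436 = 14P, i.e. P = 174, Q = 691.
ΔP = 174 - 189 = -15.

ΔP = -15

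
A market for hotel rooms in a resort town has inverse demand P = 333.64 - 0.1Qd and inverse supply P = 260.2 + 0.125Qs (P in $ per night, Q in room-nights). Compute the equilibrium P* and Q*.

P* = 301, Q* = 326.4

In direct form, Qd = 3336.4 - 10P and Qs = -2081.6 + 8P.
At equilibrium Qd = Qs, so 3336.4 - 10P = -2081.6 + 8P; collecting terms, 5418 = 18P and P* = 301.
From the demand curve, Q* = 3336.4 - 10(301) = 326.4.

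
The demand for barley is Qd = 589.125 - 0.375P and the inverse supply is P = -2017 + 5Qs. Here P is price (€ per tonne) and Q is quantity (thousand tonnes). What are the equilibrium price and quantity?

Rewriting in direct form: Qs = 403.4 + 0.2P.
At equilibrium Qd = Qs, so 589.125 - 0.375P = 403.4 + 0.2P; collecting terms, 185.725 = 0.575P and P* = 323.
Then Q* = 589.125 - 0.375(323) = 468.

P* = 323, Q* = 468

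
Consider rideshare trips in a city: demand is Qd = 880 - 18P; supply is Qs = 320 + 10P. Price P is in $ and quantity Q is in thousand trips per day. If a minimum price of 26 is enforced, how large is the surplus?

Surplus = 168

Evaluating both curves at the floor price 26 gives Qd = 412, Qs = 580.
Surplus = Qs - Qd = 580 - 412 = 168.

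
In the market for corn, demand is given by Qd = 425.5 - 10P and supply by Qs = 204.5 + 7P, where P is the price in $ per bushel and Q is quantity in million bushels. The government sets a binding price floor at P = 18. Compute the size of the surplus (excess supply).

Surplus = 85

With P fixed at 18, quantity demanded is 245.5 and quantity supplied is 330.5.
Surplus = Qs - Qd = 330.5 - 245.5 = 85.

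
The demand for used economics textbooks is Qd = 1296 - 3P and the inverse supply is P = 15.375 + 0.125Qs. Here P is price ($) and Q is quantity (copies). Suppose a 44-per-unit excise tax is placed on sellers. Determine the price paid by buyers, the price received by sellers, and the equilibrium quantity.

P_b = 161, P_s = 117, Q = 813

Rewriting in direct form: Qs = -123 + 8P.
The tax drives a wedge P_b - P_s = 44. Substituting P_s = P_b - 44 into supply: Qs = -475 + 8P_b.
Set Qd = Qs: 1296 - 3P_b = -475 + 8P_b, so 1771 = 11P_b and P_b = 161.
So P_s = 117 and the quantity traded is Q = 1296 - 3(161) = 813.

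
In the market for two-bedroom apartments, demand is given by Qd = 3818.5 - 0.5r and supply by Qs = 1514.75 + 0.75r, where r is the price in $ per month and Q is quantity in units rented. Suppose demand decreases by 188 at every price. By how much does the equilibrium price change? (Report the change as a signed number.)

Equating demand and supply, 3818.5 - 0.5r = 1514.75 + 0.75r gives 1.25r = 2303.75, so r* = 1843.
From the demand curve, Q* = 3818.5 - 0.5(1843) = 2897.
After the shift, demand is Qd = 3630.5 - 0.5r.
New equilibrium: 2115.75 = 1.25r, so r = 1692.6 and Q = 2784.2.
Δr = 1692.6 - 1843 = -150.4.

Δr = -150.4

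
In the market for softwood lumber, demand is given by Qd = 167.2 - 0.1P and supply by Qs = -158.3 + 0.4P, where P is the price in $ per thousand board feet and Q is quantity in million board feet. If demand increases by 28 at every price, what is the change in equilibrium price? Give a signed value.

ΔP = 56

The market clears where 167.2 - 0.1P = -158.3 + 0.4P. Rearranging, 0.5P = 325.5, hence P* = 651.
Substitute back: Q* = 167.2 - 0.1(651) = 102.1.
After the shift, demand is Qd = 195.2 - 0.1P.
Re-solving, 0.5P = 353.5 gives P = 707 and Q = 124.5.
ΔP = 707 - 651 = 56.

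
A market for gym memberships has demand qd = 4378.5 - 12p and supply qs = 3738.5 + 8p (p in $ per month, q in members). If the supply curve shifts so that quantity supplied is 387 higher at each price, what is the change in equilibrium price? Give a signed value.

At equilibrium qd = qs, so 4378.5 - 12p = 3738.5 + 8p; collecting terms, 640 = 20p and p* = 32.
Plugging p* into demand: q* = 4378.5 - 12(32) = 3994.5.
After the shift, supply is qs = 4125.5 + 8p.
New equilibrium: 253 = 20p, so p = 12.65 and q = 4226.7.
Δp = 12.65 - 32 = -19.35.

Δp = -19.35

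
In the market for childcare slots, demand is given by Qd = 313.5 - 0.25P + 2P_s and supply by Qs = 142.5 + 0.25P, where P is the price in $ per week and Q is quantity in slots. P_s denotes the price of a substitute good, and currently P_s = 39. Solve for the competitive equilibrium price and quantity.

With P_s = 39, demand is Qd = 391.5 - 0.25P.
The market clears where 391.5 - 0.25P = 142.5 + 0.25P. Rearranging, 0.5P = 249, hence P* = 498.
Plugging P* into demand: Q* = 391.5 - 0.25(498) = 267.

P* = 498, Q* = 267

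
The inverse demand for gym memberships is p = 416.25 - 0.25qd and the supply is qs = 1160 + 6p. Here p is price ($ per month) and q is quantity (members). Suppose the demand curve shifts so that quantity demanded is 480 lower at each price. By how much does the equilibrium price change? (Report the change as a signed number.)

In direct form, qd = 1665 - 4p.
Equating demand and supply, 1665 - 4p = 1160 + 6p gives 10p = 505, so p* = 50.5.
From the demand curve, q* = 1665 - 4(50.5) = 1463.
After the shift, demand is qd = 1185 - 4p.
New equilibrium: 25 = 10p, so p = 2.5 and q = 1175.
Δp = 2.5 - 50.5 = -48.

Δp = -48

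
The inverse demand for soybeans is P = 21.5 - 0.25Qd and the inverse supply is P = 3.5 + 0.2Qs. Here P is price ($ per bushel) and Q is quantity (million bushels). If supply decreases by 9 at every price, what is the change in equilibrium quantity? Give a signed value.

Inverting to quantity form: Qd = 86 - 4P and Qs = -17.5 + 5P.
Set Qd = Qs: 86 - 4P = -17.5 + 5P, so 103.5 = 9P and P* = 11.5.
Then Q* = 86 - 4(11.5) = 40.
After the shift, supply is Qs = -26.5 + 5P.
Re-solving, 9P = 112.5 gives P = 12.5 and Q = 36.
ΔQ = 36 - 40 = -4.

ΔQ = -4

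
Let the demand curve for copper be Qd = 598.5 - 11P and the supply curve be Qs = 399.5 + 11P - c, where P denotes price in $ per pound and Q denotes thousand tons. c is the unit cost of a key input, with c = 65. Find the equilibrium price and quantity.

P* = 12, Q* = 466.5

With c = 65, supply is Qs = 334.5 + 11P.
Equating demand and supply, 598.5 - 11P = 334.5 + 11P gives 22P = 264, so P* = 12.
Substitute back: Q* = 598.5 - 11(12) = 466.5.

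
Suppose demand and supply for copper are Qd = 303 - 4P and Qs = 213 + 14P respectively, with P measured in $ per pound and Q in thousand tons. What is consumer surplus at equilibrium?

Consumer surplus = 10011.125

Set Qd = Qs: 303 - 4P = 213 + 14P, so 90 = 18P and P* = 5.
Substitute back: Q* = 303 - 4(5) = 283.
Demand choke price (Qd = 0): P = 303/4 = 75.75. Consumer surplus = ½ × (75.75 - 5) × 283 = 10011.125.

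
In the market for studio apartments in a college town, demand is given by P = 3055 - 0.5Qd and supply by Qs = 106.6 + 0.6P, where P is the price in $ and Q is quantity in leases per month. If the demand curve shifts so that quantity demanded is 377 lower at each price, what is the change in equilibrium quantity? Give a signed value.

Inverting to quantity form: Qd = 6110 - 2P.
The market clears where 6110 - 2P = 106.6 + 0.6P. Rearranging, 2.6P = 6003.4, hence P* = 2309.
From the demand curve, Q* = 6110 - 2(2309) = 1492.
After the shift, demand is Qd = 5733 - 2P.
Re-solving, 2.6P = 5626.4 gives P = 2164 and Q = 1405.
ΔQ = 1405 - 1492 = -87.

ΔQ = -87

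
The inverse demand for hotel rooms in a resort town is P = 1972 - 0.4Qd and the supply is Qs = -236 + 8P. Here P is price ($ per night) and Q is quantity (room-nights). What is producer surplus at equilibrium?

Inverting to quantity form: Qd = 4930 - 2.5P.
At equilibrium Qd = Qs, so 4930 - 2.5P = -236 + 8P; collecting terms, 5166 = 10.5P and P* = 492.
Plugging P* into demand: Q* = 4930 - 2.5(492) = 3700.
Supply choke price (Qs = 0): P = 29.5. Producer surplus = ½ × (492 - 29.5) × 3700 = 855625.

Producer surplus = 855625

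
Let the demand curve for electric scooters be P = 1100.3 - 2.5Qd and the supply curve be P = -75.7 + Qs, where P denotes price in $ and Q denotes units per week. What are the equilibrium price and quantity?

P* = 260.3, Q* = 336

Inverting to quantity form: Qd = 440.12 - 0.4P and Qs = 75.7 + P.
The market clears where 440.12 - 0.4P = 75.7 + P. Rearranging, 1.4P = 364.42, hence P* = 260.3.
Then Q* = 440.12 - 0.4(260.3) = 336.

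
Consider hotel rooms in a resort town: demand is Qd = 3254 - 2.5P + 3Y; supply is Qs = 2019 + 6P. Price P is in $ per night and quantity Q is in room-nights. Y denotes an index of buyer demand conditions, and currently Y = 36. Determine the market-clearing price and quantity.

P* = 158, Q* = 2967

With Y = 36, demand is Qd = 3362 - 2.5P.
Equating demand and supply, 3362 - 2.5P = 2019 + 6P gives 8.5P = 1343, so P* = 158.
Substitute back: Q* = 3362 - 2.5(158) = 2967.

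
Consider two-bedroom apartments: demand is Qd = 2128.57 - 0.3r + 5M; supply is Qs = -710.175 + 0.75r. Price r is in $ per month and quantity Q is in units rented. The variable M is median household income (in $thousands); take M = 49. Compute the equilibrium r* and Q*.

With M = 49, demand is Qd = 2373.57 - 0.3r.
The market clears where 2373.57 - 0.3r = -710.175 + 0.75r. Rearranging, 1.05r = 3083.745, hence r* = 2936.9.
Then Q* = 2373.57 - 0.3(2936.9) = 1492.5.

r* = 2936.9, Q* = 1492.5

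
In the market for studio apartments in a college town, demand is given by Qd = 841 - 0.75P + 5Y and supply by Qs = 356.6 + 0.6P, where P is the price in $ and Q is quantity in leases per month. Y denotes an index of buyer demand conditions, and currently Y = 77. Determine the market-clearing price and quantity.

P* = 644, Q* = 743

With Y = 77, demand is Qd = 1226 - 0.75P.
Set Qd = Qs: 1226 - 0.75P = 356.6 + 0.6P, so 869.4 = 1.35P and P* = 644.
Then Q* = 1226 - 0.75(644) = 743.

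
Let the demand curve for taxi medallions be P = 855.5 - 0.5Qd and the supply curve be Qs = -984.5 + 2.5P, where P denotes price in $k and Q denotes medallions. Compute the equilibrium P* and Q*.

P* = 599, Q* = 513

Solving each curve for Q: Qd = 1711 - 2P.
Set Qd = Qs: 1711 - 2P = -984.5 + 2.5P, so 2695.5 = 4.5P and P* = 599.
Then Q* = 1711 - 2(599) = 513.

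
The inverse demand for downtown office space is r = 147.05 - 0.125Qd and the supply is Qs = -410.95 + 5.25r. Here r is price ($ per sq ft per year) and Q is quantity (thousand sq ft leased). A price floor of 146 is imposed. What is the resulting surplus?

Surplus = 347.15

Inverting to quantity form: Qd = 1176.4 - 8r.
With r fixed at 146, quantity demanded is 8.4 and quantity supplied is 355.55.
Surplus = Qs - Qd = 355.55 - 8.4 = 347.15.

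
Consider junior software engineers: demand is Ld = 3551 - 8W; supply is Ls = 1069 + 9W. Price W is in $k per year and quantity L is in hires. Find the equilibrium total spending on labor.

Total spending on labor = 347918

Set Ld = Ls: 3551 - 8W = 1069 + 9W, so 2482 = 17W and W* = 146.
From the demand curve, L* = 3551 - 8(146) = 2383.
Total spending on labor = W* × L* = 146 × 2383 = 347918.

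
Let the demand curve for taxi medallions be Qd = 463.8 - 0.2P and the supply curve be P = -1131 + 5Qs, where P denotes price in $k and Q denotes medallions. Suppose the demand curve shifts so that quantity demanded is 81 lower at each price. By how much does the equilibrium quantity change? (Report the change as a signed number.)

ΔQ = -40.5

Solving each curve for Q: Qs = 226.2 + 0.2P.
Set Qd = Qs: 463.8 - 0.2P = 226.2 + 0.2P, so 237.6 = 0.4P and P* = 594.
Substitute back: Q* = 463.8 - 0.2(594) = 345.
After the shift, demand is Qd = 382.8 - 0.2P.
Re-solving, 0.4P = 156.6 gives P = 391.5 and Q = 304.5.
ΔQ = 304.5 - 345 = -40.5.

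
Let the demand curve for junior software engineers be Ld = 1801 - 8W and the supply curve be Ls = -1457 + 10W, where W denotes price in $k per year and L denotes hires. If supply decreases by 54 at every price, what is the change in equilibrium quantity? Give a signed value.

ΔL = -24

At equilibrium Ld = Ls, so 1801 - 8W = -1457 + 10W; collecting terms, 3258 = 18W and W* = 181.
Plugging W* into demand: L* = 1801 - 8(181) = 353.
After the shift, supply is Ls = -1511 + 10W.
Re-solving, 18W = 3312 gives W = 184 and L = 329.
ΔL = 329 - 353 = -24.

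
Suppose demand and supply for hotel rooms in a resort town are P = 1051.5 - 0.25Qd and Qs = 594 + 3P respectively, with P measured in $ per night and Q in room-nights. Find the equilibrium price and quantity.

P* = 516, Q* = 2142

Solving each curve for Q: Qd = 4206 - 4P.
Set Qd = Qs: 4206 - 4P = 594 + 3P, so 3612 = 7P and P* = 516.
From the demand curve, Q* = 4206 - 4(516) = 2142.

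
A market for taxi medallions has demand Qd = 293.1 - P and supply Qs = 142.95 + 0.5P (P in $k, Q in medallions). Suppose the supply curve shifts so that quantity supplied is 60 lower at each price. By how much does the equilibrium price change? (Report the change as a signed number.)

The market clears where 293.1 - P = 142.95 + 0.5P. Rearranging, 1.5P = 150.15, hence P* = 100.1.
Then Q* = 293.1 - 100.1 = 193.
After the shift, supply is Qs = 82.95 + 0.5P.
Re-solving, 1.5P = 210.15 gives P = 140.1 and Q = 153.
ΔP = 140.1 - 100.1 = 40.

ΔP = 40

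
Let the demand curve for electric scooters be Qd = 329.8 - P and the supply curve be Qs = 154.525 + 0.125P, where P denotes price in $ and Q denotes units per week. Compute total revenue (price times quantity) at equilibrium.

Total revenue = 27109.2

At equilibrium Qd = Qs, so 329.8 - P = 154.525 + 0.125P; collecting terms, 175.275 = 1.125P and P* = 155.8.
Plugging P* into demand: Q* = 329.8 - 155.8 = 174.
Total revenue = P* × Q* = 155.8 × 174 = 27109.2.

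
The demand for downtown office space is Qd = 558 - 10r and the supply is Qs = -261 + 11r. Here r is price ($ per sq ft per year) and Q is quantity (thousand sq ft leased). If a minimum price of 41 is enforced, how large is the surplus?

Surplus = 42

At r = 41: Qd = 148 and Qs = 190.
Surplus = Qs - Qd = 190 - 148 = 42.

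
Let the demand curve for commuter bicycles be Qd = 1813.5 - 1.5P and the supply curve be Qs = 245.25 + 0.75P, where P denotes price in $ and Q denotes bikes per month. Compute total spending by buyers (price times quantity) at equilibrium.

At equilibrium Qd = Qs, so 1813.5 - 1.5P = 245.25 + 0.75P; collecting terms, 1568.25 = 2.25P and P* = 697.
Plugging P* into demand: Q* = 1813.5 - 1.5(697) = 768.
Total spending by buyers = P* × Q* = 697 × 768 = 535296.

Total spending by buyers = 535296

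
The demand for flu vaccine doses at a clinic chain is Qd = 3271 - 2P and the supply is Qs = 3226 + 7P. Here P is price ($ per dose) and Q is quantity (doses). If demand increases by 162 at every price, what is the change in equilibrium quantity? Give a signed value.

At equilibrium Qd = Qs, so 3271 - 2P = 3226 + 7P; collecting terms, 45 = 9P and P* = 5.
Plugging P* into demand: Q* = 3271 - 2(5) = 3261.
After the shift, demand is Qd = 3433 - 2P.
Re-solving, 9P = 207 gives P = 23 and Q = 3387.
ΔQ = 3387 - 3261 = 126.

ΔQ = 126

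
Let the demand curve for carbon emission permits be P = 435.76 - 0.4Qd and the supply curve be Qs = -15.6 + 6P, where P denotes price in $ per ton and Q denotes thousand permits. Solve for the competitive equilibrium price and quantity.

Rewriting in direct form: Qd = 1089.4 - 2.5P.
At equilibrium Qd = Qs, so 1089.4 - 2.5P = -15.6 + 6P; collecting terms, 1105 = 8.5P and P* = 130.
Substitute back: Q* = 1089.4 - 2.5(130) = 764.4.

P* = 130, Q* = 764.4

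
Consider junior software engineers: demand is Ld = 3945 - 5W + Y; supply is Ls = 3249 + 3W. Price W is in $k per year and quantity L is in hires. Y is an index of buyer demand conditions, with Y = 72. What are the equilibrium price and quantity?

With Y = 72, demand is Ld = 4017 - 5W.
Equating demand and supply, 4017 - 5W = 3249 + 3W gives 8W = 768, so W* = 96.
From the demand curve, L* = 4017 - 5(96) = 3537.

W* = 96, L* = 3537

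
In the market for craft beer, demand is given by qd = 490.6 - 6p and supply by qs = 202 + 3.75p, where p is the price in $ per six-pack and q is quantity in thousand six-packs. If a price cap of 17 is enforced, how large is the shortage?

With p fixed at 17, quantity demanded is 388.6 and quantity supplied is 265.75.
Shortage = qd - qs = 388.6 - 265.75 = 122.85.

Shortage = 122.85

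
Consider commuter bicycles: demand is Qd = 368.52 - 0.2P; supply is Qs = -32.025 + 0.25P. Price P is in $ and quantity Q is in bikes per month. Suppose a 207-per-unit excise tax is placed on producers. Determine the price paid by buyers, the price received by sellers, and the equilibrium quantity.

The tax drives a wedge P_b - P_s = 207. Substituting P_s = P_b - 207 into supply: Qs = -83.775 + 0.25P_b.
Equate demand and the shifted supply: 368.52 - 0.2P_b = -83.775 + 0.25P_b, giving 0.45P_b = 452.295, so P_b = 1005.1.
So P_s = 798.1 and the quantity traded is Q = 368.52 - 0.2(1005.1) = 167.5.

P_b = 1005.1, P_s = 798.1, Q = 167.5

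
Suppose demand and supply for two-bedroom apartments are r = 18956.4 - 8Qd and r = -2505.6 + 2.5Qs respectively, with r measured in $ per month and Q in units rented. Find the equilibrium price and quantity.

r* = 2604.4, Q* = 2044

In direct form, Qd = 2369.55 - 0.125r and Qs = 1002.24 + 0.4r.
At equilibrium Qd = Qs, so 2369.55 - 0.125r = 1002.24 + 0.4r; collecting terms, 1367.31 = 0.525r and r* = 2604.4.
Then Q* = 2369.55 - 0.125(2604.4) = 2044.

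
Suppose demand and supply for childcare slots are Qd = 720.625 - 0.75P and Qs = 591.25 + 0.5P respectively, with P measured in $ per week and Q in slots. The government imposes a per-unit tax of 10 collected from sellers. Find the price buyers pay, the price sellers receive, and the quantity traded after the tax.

P_b = 107.5, P_s = 97.5, Q = 640

With a tax of 10 on sellers, they supply based on the net price P_s = P_b - 10, so Qs = 586.25 + 0.5P_b.
Market clearing requires 720.625 - 0.75P_b = 586.25 + 0.5P_b; hence 134.375 = 1.25P_b and P_b = 107.5.
So P_s = 97.5 and the quantity traded is Q = 720.625 - 0.75(107.5) = 640.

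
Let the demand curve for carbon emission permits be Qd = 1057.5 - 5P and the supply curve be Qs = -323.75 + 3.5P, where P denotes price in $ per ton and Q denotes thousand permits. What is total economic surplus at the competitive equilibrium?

Total surplus = 14577.5

At equilibrium Qd = Qs, so 1057.5 - 5P = -323.75 + 3.5P; collecting terms, 1381.25 = 8.5P and P* = 162.5.
Plugging P* into demand: Q* = 1057.5 - 5(162.5) = 245.
Demand choke price = 211.5; supply choke price = 92.5. CS = ½(211.5 - 162.5)(245) = 6002.5; PS = ½(162.5 - 92.5)(245) = 8575. Total surplus = 14577.5.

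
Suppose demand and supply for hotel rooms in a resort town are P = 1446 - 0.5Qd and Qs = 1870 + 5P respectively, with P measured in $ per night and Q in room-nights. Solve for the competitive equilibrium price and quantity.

Solving each curve for Q: Qd = 2892 - 2P.
At equilibrium Qd = Qs, so 2892 - 2P = 1870 + 5P; collecting terms, 1022 = 7P and P* = 146.
Substitute back: Q* = 2892 - 2(146) = 2600.

P* = 146, Q* = 2600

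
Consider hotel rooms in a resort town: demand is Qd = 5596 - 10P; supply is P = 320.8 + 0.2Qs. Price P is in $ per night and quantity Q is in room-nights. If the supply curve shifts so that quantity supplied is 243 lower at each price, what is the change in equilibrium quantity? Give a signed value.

Inverting to quantity form: Qs = -1604 + 5P.
The market clears where 5596 - 10P = -1604 + 5P. Rearranging, 15P = 7200, hence P* = 480.
Plugging P* into demand: Q* = 5596 - 10(480) = 796.
After the shift, supply is Qs = -1847 + 5P.
New equilibrium: 7443 = 15P, so P = 496.2 and Q = 634.
ΔQ = 634 - 796 = -162.

ΔQ = -162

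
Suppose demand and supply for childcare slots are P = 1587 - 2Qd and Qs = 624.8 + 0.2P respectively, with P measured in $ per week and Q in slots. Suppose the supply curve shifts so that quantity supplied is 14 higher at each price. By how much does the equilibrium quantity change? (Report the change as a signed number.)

Inverting to quantity form: Qd = 793.5 - 0.5P.
At equilibrium Qd = Qs, so 793.5 - 0.5P = 624.8 + 0.2P; collecting terms, 168.7 = 0.7P and P* = 241.
Then Q* = 793.5 - 0.5(241) = 673.
After the shift, supply is Qs = 638.8 + 0.2P.
New equilibrium: 154.7 = 0.7P, so P = 221 and Q = 683.
ΔQ = 683 - 673 = 10.

ΔQ = 10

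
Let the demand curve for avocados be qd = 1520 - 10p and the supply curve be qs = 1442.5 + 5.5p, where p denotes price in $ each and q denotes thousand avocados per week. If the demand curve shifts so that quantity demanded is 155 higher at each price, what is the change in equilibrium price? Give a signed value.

The market clears where 1520 - 10p = 1442.5 + 5.5p. Rearranging, 15.5p = 77.5, hence p* = 5.
Substitute back: q* = 1520 - 10(5) = 1470.
After the shift, demand is qd = 1675 - 10p.
Re-solving, 15.5p = 232.5 gives p = 15 and q = 1525.
Δp = 15 - 5 = 10.

Δp = 10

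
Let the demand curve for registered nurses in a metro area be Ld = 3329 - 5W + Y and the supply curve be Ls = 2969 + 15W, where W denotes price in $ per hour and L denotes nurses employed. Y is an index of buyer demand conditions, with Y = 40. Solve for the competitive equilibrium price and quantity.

With Y = 40, demand is Ld = 3369 - 5W.
Set Ld = Ls: 3369 - 5W = 2969 + 15W, so 400 = 20W and W* = 20.
From the demand curve, L* = 3369 - 5(20) = 3269.

W* = 20, L* = 3269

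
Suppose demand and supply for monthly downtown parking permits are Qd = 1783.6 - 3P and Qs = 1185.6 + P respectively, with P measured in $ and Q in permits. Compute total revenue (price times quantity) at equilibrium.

At equilibrium Qd = Qs, so 1783.6 - 3P = 1185.6 + P; collecting terms, 598 = 4P and P* = 149.5.
Then Q* = 1783.6 - 3(149.5) = 1335.1.
Total revenue = P* × Q* = 149.5 × 1335.1 = 199597.45.

Total revenue = 199597.45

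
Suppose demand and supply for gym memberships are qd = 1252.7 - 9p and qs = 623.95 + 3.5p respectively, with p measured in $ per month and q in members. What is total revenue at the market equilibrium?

At equilibrium qd = qs, so 1252.7 - 9p = 623.95 + 3.5p; collecting terms, 628.75 = 12.5p and p* = 50.3.
Substitute back: q* = 1252.7 - 9(50.3) = 800.
Total revenue = p* × q* = 50.3 × 800 = 40240.

Total revenue = 40240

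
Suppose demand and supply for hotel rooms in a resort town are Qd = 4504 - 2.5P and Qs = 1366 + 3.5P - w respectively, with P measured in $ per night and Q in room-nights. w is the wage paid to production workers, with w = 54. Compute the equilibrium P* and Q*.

With w = 54, supply is Qs = 1312 + 3.5P.
Set Qd = Qs: 4504 - 2.5P = 1312 + 3.5P, so 3192 = 6P and P* = 532.
Plugging P* into demand: Q* = 4504 - 2.5(532) = 3174.

P* = 532, Q* = 3174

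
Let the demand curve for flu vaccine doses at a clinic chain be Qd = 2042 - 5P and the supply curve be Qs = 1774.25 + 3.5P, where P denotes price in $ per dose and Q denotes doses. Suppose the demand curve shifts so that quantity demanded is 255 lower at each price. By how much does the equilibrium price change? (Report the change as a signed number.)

ΔP = -30

Equating demand and supply, 2042 - 5P = 1774.25 + 3.5P gives 8.5P = 267.75, so P* = 31.5.
Substitute back: Q* = 2042 - 5(31.5) = 1884.5.
After the shift, demand is Qd = 1787 - 5P.
Re-solving, 8.5P = 12.75 gives P = 1.5 and Q = 1779.5.
ΔP = 1.5 - 31.5 = -30.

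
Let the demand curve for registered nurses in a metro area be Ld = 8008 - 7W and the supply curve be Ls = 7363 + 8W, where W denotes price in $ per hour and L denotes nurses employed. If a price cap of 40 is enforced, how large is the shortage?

Shortage = 45

Evaluating both curves at the ceiling price 40 gives Ld = 7728, Ls = 7683.
Shortage = Ld - Ls = 7728 - 7683 = 45.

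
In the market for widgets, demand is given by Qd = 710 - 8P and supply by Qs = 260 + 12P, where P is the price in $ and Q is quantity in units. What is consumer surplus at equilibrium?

Consumer surplus = 17556.25

Equating demand and supply, 710 - 8P = 260 + 12P gives 20P = 450, so P* = 22.5.
Then Q* = 710 - 8(22.5) = 530.
Demand choke price (Qd = 0): P = 710/8 = 88.75. Consumer surplus = ½ × (88.75 - 22.5) × 530 = 17556.25.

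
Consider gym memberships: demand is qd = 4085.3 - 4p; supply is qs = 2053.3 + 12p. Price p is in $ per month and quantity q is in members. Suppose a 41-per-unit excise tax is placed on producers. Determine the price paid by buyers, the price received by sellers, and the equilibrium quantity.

The tax drives a wedge p_b - p_s = 41. Substituting p_s = p_b - 41 into supply: qs = 1561.3 + 12p_b.
Set qd = qs: 4085.3 - 4p_b = 1561.3 + 12p_b, so 2524 = 16p_b and p_b = 157.75.
Then p_s = 157.75 - 41 = 116.75 and q = 4085.3 - 4(157.75) = 3454.3.

p_b = 157.75, p_s = 116.75, q = 3454.3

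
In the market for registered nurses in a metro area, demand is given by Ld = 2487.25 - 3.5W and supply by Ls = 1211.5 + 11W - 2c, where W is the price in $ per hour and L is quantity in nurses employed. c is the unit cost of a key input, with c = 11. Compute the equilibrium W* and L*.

With c = 11, supply is Ls = 1189.5 + 11W.
Equating demand and supply, 2487.25 - 3.5W = 1189.5 + 11W gives 14.5W = 1297.75, so W* = 89.5.
Then L* = 2487.25 - 3.5(89.5) = 2174.

W* = 89.5, L* = 2174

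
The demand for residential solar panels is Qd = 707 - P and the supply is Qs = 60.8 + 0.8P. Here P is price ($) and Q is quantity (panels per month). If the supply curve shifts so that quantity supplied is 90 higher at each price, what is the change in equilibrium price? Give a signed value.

At equilibrium Qd = Qs, so 707 - P = 60.8 + 0.8P; collecting terms, 646.2 = 1.8P and P* = 359.
Then Q* = 707 - 359 = 348.
After the shift, supply is Qs = 150.8 + 0.8P.
The new intersection has 556.2 = 1.8P, i.e. P = 309, Q = 398.
ΔP = 309 - 359 = -50.

ΔP = -50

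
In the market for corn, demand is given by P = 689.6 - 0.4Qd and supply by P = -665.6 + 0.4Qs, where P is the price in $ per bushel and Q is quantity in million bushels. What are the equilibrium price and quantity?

P* = 12, Q* = 1694

In direct form, Qd = 1724 - 2.5P and Qs = 1664 + 2.5P.
Set Qd = Qs: 1724 - 2.5P = 1664 + 2.5P, so 60 = 5P and P* = 12.
Then Q* = 1724 - 2.5(12) = 1694.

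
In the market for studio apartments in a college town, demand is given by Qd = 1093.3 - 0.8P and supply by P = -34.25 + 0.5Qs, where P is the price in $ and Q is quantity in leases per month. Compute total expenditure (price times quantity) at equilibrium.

Total expenditure = 292983

Rewriting in direct form: Qs = 68.5 + 2P.
Equating demand and supply, 1093.3 - 0.8P = 68.5 + 2P gives 2.8P = 1024.8, so P* = 366.
Substitute back: Q* = 1093.3 - 0.8(366) = 800.5.
Total expenditure = P* × Q* = 366 × 800.5 = 292983.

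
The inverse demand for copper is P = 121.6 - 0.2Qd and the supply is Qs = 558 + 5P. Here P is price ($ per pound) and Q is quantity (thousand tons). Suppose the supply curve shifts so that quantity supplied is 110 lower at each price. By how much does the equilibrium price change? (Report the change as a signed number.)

Solving each curve for Q: Qd = 608 - 5P.
At equilibrium Qd = Qs, so 608 - 5P = 558 + 5P; collecting terms, 50 = 10P and P* = 5.
From the demand curve, Q* = 608 - 5(5) = 583.
After the shift, supply is Qs = 448 + 5P.
New equilibrium: 160 = 10P, so P = 16 and Q = 528.
ΔP = 16 - 5 = 11.

ΔP = 11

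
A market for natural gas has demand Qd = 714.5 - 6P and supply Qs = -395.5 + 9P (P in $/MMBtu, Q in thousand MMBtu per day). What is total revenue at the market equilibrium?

Equating demand and supply, 714.5 - 6P = -395.5 + 9P gives 15P = 1110, so P* = 74.
Plugging P* into demand: Q* = 714.5 - 6(74) = 270.5.
Total revenue = P* × Q* = 74 × 270.5 = 20017.

Total revenue = 20017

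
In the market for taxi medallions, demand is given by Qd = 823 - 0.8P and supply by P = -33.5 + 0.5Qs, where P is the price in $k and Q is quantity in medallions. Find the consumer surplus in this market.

In direct form, Qs = 67 + 2P.
Equating demand and supply, 823 - 0.8P = 67 + 2P gives 2.8P = 756, so P* = 270.
Substitute back: Q* = 823 - 0.8(270) = 607.
Demand choke price (Qd = 0): P = 823/0.8 = 1028.75. Consumer surplus = ½ × (1028.75 - 270) × 607 = 230280.625.

Consumer surplus = 230280.625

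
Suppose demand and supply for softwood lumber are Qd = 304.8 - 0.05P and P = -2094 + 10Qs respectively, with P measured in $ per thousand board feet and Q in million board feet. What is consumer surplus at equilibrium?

Consumer surplus = 745290

Solving each curve for Q: Qs = 209.4 + 0.1P.
The market clears where 304.8 - 0.05P = 209.4 + 0.1P. Rearranging, 0.15P = 95.4, hence P* = 636.
Plugging P* into demand: Q* = 304.8 - 0.05(636) = 273.
Demand choke price (Qd = 0): P = 304.8/0.05 = 6096. Consumer surplus = ½ × (6096 - 636) × 273 = 745290.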